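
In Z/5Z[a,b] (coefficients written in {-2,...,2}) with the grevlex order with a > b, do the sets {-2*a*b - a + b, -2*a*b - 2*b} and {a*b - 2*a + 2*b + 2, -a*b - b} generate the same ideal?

Two ideals are equal iff their reduced Gröbner bases coincide (the reduced basis is unique for a fixed ordering).
Buchberger on the first generating set:
f_1 = -2*a*b - a + b, LT = a*b.
f_2 = -2*a*b - 2*b, LT = a*b.

S(f_1,f_2): lcm = a*b. S = -2*a + b.
  leading term a: no divisor's leading term divides it; move -2*a to the remainder.
  leading term b: no divisor's leading term divides it; move b to the remainder.
  remainder -2*a + b ≠ 0; add g_3 = -2*a + b to the basis.

S(f_1,g_3): lcm = a*b. S = -2*b**2 - 2*a + 2*b.
  leading term b**2: no divisor's leading term divides it; move -2*b**2 to the remainder.
  leading term a: subtract (1)·g_3 from -2*a + 2*b → b
  leading term b: no divisor's leading term divides it; move b to the remainder.
  remainder -2*b**2 + b ≠ 0; add g_4 = -2*b**2 + b to the basis.

The other S-polynomials (S(f_2,g_3), S(f_1,g_4), S(f_2,g_4), S(g_3,g_4)) all reduce to 0 modulo the current basis, so we have a Gröbner basis.
Inter-reduce: drop elements whose leading term is divisible by another's, tail-reduce, and make monic.
Reduced Gröbner basis: {b**2 + 2*b, a + 2*b}.

Buchberger on the second generating set:
h_1 = a*b - 2*a + 2*b + 2, LT = a*b.
h_2 = -a*b - b, LT = a*b.

S(h_1,h_2): lcm = a*b. S = -2*a + b + 2.
  leading term a: no divisor's leading term divides it; move -2*a to the remainder.
  leading term b: no divisor's leading term divides it; move b to the remainder.
  leading term 1: no divisor's leading term divides it; move 2 to the remainder.
  remainder -2*a + b + 2 ≠ 0; add k_3 = -2*a + b + 2 to the basis.

S(h_1,k_3): lcm = a*b. S = -2*b**2 - 2*a - 2*b + 2.
  leading term b**2: no divisor's leading term divides it; move -2*b**2 to the remainder.
  leading term a: subtract (1)·k_3 from -2*a - 2*b + 2 → 2*b
  leading term b: no divisor's leading term divides it; move 2*b to the remainder.
  remainder -2*b**2 + 2*b ≠ 0; add k_4 = -2*b**2 + 2*b to the basis.

The other S-polynomials (S(h_2,k_3), S(h_1,k_4), S(h_2,k_4), S(k_3,k_4)) all reduce to 0 modulo the current basis, so we have a Gröbner basis.
Inter-reduce: drop elements whose leading term is divisible by another's, tail-reduce, and make monic.
Reduced Gröbner basis: {b**2 - b, a + 2*b - 1}.

The bases are distinct; the ideals are different.
The choice of monomial ordering does not affect the verdict — as long as both bases are computed under the same ordering, their equality decides ideal equality.

No, the ideals differ.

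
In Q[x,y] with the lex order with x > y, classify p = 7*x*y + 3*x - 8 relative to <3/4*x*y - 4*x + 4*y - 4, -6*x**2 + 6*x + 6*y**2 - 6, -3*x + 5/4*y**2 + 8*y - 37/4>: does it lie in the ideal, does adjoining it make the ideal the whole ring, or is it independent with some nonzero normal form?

Adjoining 7*x*y + 3*x - 8 makes the ideal the whole ring: the system is inconsistent.

First compute the reduced Gröbner basis of I by Buchberger's algorithm.
f_1 = 3/4*x*y - 4*x + 4*y - 4, LT = x*y.
f_2 = -6*x**2 + 6*x + 6*y**2 - 6, LT = x**2.
f_3 = -3*x + 5/4*y**2 + 8*y - 37/4, LT = x.

S(f_1,f_2): lcm = x**2*y. S = -16/3*x**2 + 19/3*x*y - 16/3*x + y**3 - y.
  reduce S modulo (f_1, f_2, f_3):
  remainder y**3 + 116/27*y**2 + 725/27*y - 868/27 ≠ 0; add h_4 = y**3 + 116/27*y**2 + 725/27*y - 868/27 to the basis.

S(f_1,f_3): lcm = x*y. S = -16/3*x + 5/12*y**3 + 8/3*y**2 + 9/4*y - 16/3.
  reduce S modulo (f_1, f_2, f_3, h_4):
  remainder -109/81*y**2 - 1876/81*y + 1985/81 ≠ 0; add h_5 = -109/81*y**2 - 1876/81*y + 1985/81 to the basis.

S(f_2,f_3): lcm = x**2. S = 5/12*x*y**2 + 8/3*x*y - 49/12*x - y**2 + 1.
  reduce S modulo (f_1, f_2, f_3, h_4, h_5):
  remainder -88229/1308*y + 88229/1308 ≠ 0; add h_6 = -88229/1308*y + 88229/1308 to the basis.

The other S-polynomials (S(f_1,h_4), S(f_2,h_4), S(f_3,h_4), S(f_1,h_5), S(f_2,h_5), S(f_3,h_5), S(h_4,h_5), S(f_1,h_6), S(f_2,h_6), S(f_3,h_6), S(h_4,h_6), S(h_5,h_6)) all reduce to 0 modulo the current basis, so we have a Gröbner basis.
Inter-reduce: drop elements whose leading term is divisible by another's, tail-reduce, and make monic.
Reduced Gröbner basis: {x, y - 1}.
Label its elements g_1 = x, g_2 = y - 1.

Reduce p = 7*x*y + 3*x - 8 modulo G:
  leading term x*y: subtract (7*y)·g_1 from 7*x*y + 3*x - 8 → 3*x - 8
  leading term x: subtract (3)·g_1 from 3*x - 8 → -8
  leading term 1: no divisor's leading term divides it; move -8 to the remainder.
  normal form = -8.
The normal form is nonzero, so p ∉ I. Since p minus its normal form lies in I, I + (p) = I + (r) where r = -8; decide whether this ideal is the whole ring.
Here r = -8 is a nonzero constant, hence a unit: 1 ∈ I + (p), the Gröbner basis of I + (p) is {1}, and the enlarged system has no common solution — adjoining p is inconsistent.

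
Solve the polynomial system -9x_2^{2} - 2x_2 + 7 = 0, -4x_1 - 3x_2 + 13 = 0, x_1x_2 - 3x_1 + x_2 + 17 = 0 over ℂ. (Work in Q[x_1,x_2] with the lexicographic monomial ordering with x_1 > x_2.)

Compute a lex Gröbner basis by Buchberger's algorithm.
f_1 = -9x_2^{2} - 2x_2 + 7, LT = x_2^{2}.
f_2 = -4x_1 - 3x_2 + 13, LT = x_1.
f_3 = x_1x_2 - 3x_1 + x_2 + 17, LT = x_1x_2.

S(f_1,f_3): lcm = x_1x_2^{2}. S = \tfrac{29}{9}x_1x_2 - \tfrac{7}{9}x_1 - x_2^{2} - 17x_2.
  leading term x_1x_2: subtract (-\tfrac{29}{36}x_2)·f_2 from \tfrac{29}{9}x_1x_2 - \tfrac{7}{9}x_1 - x_2^{2} - 17x_2 → -\tfrac{7}{9}x_1 - \tfrac{41}{12}x_2^{2} - \tfrac{235}{36}x_2
  leading term x_1: subtract (\tfrac{7}{36})·f_2 from -\tfrac{7}{9}x_1 - \tfrac{41}{12}x_2^{2} - \tfrac{235}{36}x_2 → -\tfrac{41}{12}x_2^{2} - \tfrac{107}{18}x_2 - \tfrac{91}{36}
  leading term x_2^{2}: subtract (\tfrac{41}{108})·f_1 from -\tfrac{41}{12}x_2^{2} - \tfrac{107}{18}x_2 - \tfrac{91}{36} → -\tfrac{140}{27}x_2 - \tfrac{140}{27}
  leading term x_2: no divisor's leading term divides it; move -\tfrac{140}{27}x_2 to the remainder.
  leading term 1: no divisor's leading term divides it; move -\tfrac{140}{27} to the remainder.
  remainder -\tfrac{140}{27}x_2 - \tfrac{140}{27} ≠ 0; add h_4 = -\tfrac{140}{27}x_2 - \tfrac{140}{27} to the basis.

The other S-polynomials (S(f_1,f_2), S(f_2,f_3), S(f_1,h_4), S(f_2,h_4), S(f_3,h_4)) all reduce to 0 modulo the current basis, so we have a Gröbner basis.
Inter-reduce: drop elements whose leading term is divisible by another's, tail-reduce, and make monic.
Reduced Gröbner basis: {x_1 - 4, x_2 + 1}.

A lex Gröbner basis eliminates variables successively. Here x_2 + 1 depends only on x_2, with roots {-1}; lifting each root through the earlier basis elements recovers the full solutions.
  x_2 = -1: the earlier basis element becomes x_1 - 4 = 0, giving x_1 = 4 — point (4, -1).
Substituting each solution back into the original system confirms all equations vanish.

{(4, -1)}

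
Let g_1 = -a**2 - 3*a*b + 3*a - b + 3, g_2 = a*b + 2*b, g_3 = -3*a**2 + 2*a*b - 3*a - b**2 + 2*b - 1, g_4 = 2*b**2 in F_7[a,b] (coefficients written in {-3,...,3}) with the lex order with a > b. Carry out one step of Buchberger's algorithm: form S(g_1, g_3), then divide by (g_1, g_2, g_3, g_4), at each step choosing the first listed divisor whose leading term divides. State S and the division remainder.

lcm(LM(g_1), LM(g_3)) = a**2.
S = (lcm/LT(g_1))·g_1 − (lcm/LT(g_3))·g_3 = -a*b + 3*a + 2*b**2 - 3*b - 1.
Reduce S modulo (g_1, g_2, g_3, g_4) in that order:
  leading term a*b: subtract (-1)·g_2 from -a*b + 3*a + 2*b**2 - 3*b - 1 → 3*a + 2*b**2 - b - 1
  leading term a: no divisor's leading term divides it; move 3*a to the remainder.
  leading term b**2: subtract (1)·g_4 from 2*b**2 - b - 1 → -b - 1
  leading term b: no divisor's leading term divides it; move -b to the remainder.
  leading term 1: no divisor's leading term divides it; move -1 to the remainder.
The remainder 3*a - b - 1 is nonzero, so it would be added as the next basis element.

S(g_1, g_3) = -a*b + 3*a + 2*b**2 - 3*b - 1; remainder on division = 3*a - b - 1.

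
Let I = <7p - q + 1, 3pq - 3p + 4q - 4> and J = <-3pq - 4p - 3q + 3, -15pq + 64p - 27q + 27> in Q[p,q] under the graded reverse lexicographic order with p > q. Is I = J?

Since reduced Gröbner bases are canonical representatives of ideals under a given ordering, it suffices to compute and compare them.
Buchberger on the first generating set:
f_1 = 7p - q + 1, LT = p.
f_2 = 3pq - 3p + 4q - 4, LT = pq.

S(f_1,f_2): lcm = pq. S = -1/7q^2 + p - 25/21q + 4/3.
  leading term q^2: no divisor's leading term divides it; move -1/7q^2 to the remainder.
  leading term p: subtract (1/7)·f_1 from p - 25/21q + 4/3 → -22/21q + 25/21
  leading term q: no divisor's leading term divides it; move -22/21q to the remainder.
  leading term 1: no divisor's leading term divides it; move 25/21 to the remainder.
  remainder -1/7q^2 - 22/21q + 25/21 ≠ 0; add g_3 = -1/7q^2 - 22/21q + 25/21 to the basis.

The other S-polynomials (S(f_1,g_3), S(f_2,g_3)) all reduce to 0 modulo the current basis, so we have a Gröbner basis.
Inter-reduce: drop elements whose leading term is divisible by another's, tail-reduce, and make monic.
Reduced Gröbner basis: {q^2 + 22/3q - 25/3, p - 1/7q + 1/7}.

Buchberger on the second generating set:
h_1 = -3pq - 4p - 3q + 3, LT = pq.
h_2 = -15pq + 64p - 27q + 27, LT = pq.

S(h_1,h_2): lcm = pq. S = 28/5p - 4/5q + 4/5.
  leading term p: no divisor's leading term divides it; move 28/5p to the remainder.
  leading term q: no divisor's leading term divides it; move -4/5q to the remainder.
  leading term 1: no divisor's leading term divides it; move 4/5 to the remainder.
  remainder 28/5p - 4/5q + 4/5 ≠ 0; add k_3 = 28/5p - 4/5q + 4/5 to the basis.

S(h_1,k_3): lcm = pq. S = 1/7q^2 + 4/3p + 6/7q - 1.
  leading term q^2: no divisor's leading term divides it; move 1/7q^2 to the remainder.
  leading term p: subtract (5/21)·k_3 from 4/3p + 6/7q - 1 → 22/21q - 25/21
  leading term q: no divisor's leading term divides it; move 22/21q to the remainder.
  leading term 1: no divisor's leading term divides it; move -25/21 to the remainder.
  remainder 1/7q^2 + 22/21q - 25/21 ≠ 0; add k_4 = 1/7q^2 + 22/21q - 25/21 to the basis.

The other S-polynomials (S(h_2,k_3), S(h_1,k_4), S(h_2,k_4), S(k_3,k_4)) all reduce to 0 modulo the current basis, so we have a Gröbner basis.
Inter-reduce: drop elements whose leading term is divisible by another's, tail-reduce, and make monic.
Reduced Gröbner basis: {q^2 + 22/3q - 25/3, p - 1/7q + 1/7}.

These coincide, so the ideals are equal.

Yes, the ideals are equal.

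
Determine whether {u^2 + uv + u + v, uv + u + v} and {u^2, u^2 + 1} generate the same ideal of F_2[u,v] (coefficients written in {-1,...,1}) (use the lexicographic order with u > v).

No, the ideals differ.

Equality of ideals is decidable: compute both reduced Gröbner bases (unique for the ordering) and check whether they agree.
Buchberger on the first generating set:
f_1 = u^2 + uv + u + v, LT = u^2.
f_2 = uv + u + v, LT = uv.

S(f_1,f_2): lcm = u^2v. S = u^2 + uv^2 + v^2.
  leading term u^2: subtract (1)·f_1 from u^2 + uv^2 + v^2 → uv^2 + uv + u + v^2 + v
  leading term uv^2: subtract (v)·f_2 from uv^2 + uv + u + v^2 + v → u + v
  leading term u: no divisor's leading term divides it; move u to the remainder.
  leading term v: no divisor's leading term divides it; move v to the remainder.
  remainder u + v ≠ 0; add g_3 = u + v to the basis.

S(f_2,g_3): lcm = uv. S = u + v^2 + v.
  leading term u: subtract (1)·g_3 from u + v^2 + v → v^2
  leading term v^2: no divisor's leading term divides it; move v^2 to the remainder.
  remainder v^2 ≠ 0; add g_4 = v^2 to the basis.

The other S-polynomials (S(f_1,g_3), S(f_1,g_4), S(f_2,g_4), S(g_3,g_4)) all reduce to 0 modulo the current basis, so we have a Gröbner basis.
Inter-reduce: drop elements whose leading term is divisible by another's, tail-reduce, and make monic.
Reduced Gröbner basis: {u + v, v^2}.

Buchberger on the second generating set:
h_1 = u^2, LT = u^2.
h_2 = u^2 + 1, LT = u^2.

S(h_1,h_2): lcm = u^2. S = 1.
  leading term 1: no divisor's leading term divides it; move 1 to the remainder.
  remainder 1 ≠ 0; add k_3 = 1 to the basis.

The other S-polynomials (S(h_1,k_3), S(h_2,k_3)) all reduce to 0 modulo the current basis, so we have a Gröbner basis.
Inter-reduce: drop elements whose leading term is divisible by another's, tail-reduce, and make monic.
Reduced Gröbner basis: {1}.

These differ, so the ideals are not equal.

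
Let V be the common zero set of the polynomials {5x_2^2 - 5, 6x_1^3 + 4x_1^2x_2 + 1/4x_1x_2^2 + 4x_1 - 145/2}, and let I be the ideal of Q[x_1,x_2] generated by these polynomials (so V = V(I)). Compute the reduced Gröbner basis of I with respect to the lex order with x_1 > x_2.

G = {x_1^3 + 2/3x_1^2x_2 + 17/24x_1 - 145/12, x_2^2 - 1}

f_1 = 5x_2^2 - 5, LT = x_2^2.
f_2 = 6x_1^3 + 4x_1^2x_2 + 1/4x_1x_2^2 + 4x_1 - 145/2, LT = x_1^3.

The S-polynomials (S(f_1,f_2)) all reduce to 0 modulo the current basis, so we have a Gröbner basis.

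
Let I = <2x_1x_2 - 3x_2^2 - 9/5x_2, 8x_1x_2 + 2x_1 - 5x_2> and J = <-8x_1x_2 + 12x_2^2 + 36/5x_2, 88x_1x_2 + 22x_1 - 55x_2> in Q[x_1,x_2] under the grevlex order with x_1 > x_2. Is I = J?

Equality of ideals is decidable: compute both reduced Gröbner bases (unique for the ordering) and check whether they agree.
Buchberger on the first generating set:
f_1 = 2x_1x_2 - 3x_2^2 - 9/5x_2, LT = x_1x_2.
f_2 = 8x_1x_2 + 2x_1 - 5x_2, LT = x_1x_2.

S(f_1,f_2): lcm = x_1x_2. S = -3/2x_2^2 - 1/4x_1 - 11/40x_2.
  leading term x_2^2: no divisor's leading term divides it; move -3/2x_2^2 to the remainder.
  leading term x_1: no divisor's leading term divides it; move -1/4x_1 to the remainder.
  leading term x_2: no divisor's leading term divides it; move -11/40x_2 to the remainder.
  remainder -3/2x_2^2 - 1/4x_1 - 11/40x_2 ≠ 0; add g_3 = -3/2x_2^2 - 1/4x_1 - 11/40x_2 to the basis.

S(f_1,g_3): lcm = x_1x_2^2. S = -3/2x_2^3 - 1/6x_1^2 - 11/60x_1x_2 - 9/10x_2^2.
  leading term x_2^3: subtract (x_2)·g_3 from -3/2x_2^3 - 1/6x_1^2 - 11/60x_1x_2 - 9/10x_2^2 → -1/6x_1^2 + 1/15x_1x_2 - 5/8x_2^2
  leading term x_1^2: no divisor's leading term divides it; move -1/6x_1^2 to the remainder.
  leading term x_1x_2: subtract (1/30)·f_1 from 1/15x_1x_2 - 5/8x_2^2 → -21/40x_2^2 + 3/50x_2
  leading term x_2^2: subtract (7/20)·g_3 from -21/40x_2^2 + 3/50x_2 → 7/80x_1 + 5/32x_2
  leading term x_1: no divisor's leading term divides it; move 7/80x_1 to the remainder.
  leading term x_2: no divisor's leading term divides it; move 5/32x_2 to the remainder.
  remainder -1/6x_1^2 + 7/80x_1 + 5/32x_2 ≠ 0; add g_4 = -1/6x_1^2 + 7/80x_1 + 5/32x_2 to the basis.

S(f_2,g_3): lcm = x_1x_2^2. S = -1/6x_1^2 + 1/15x_1x_2 - 5/8x_2^2.
  leading term x_1^2: subtract (1)·g_4 from -1/6x_1^2 + 1/15x_1x_2 - 5/8x_2^2 → 1/15x_1x_2 - 5/8x_2^2 - 7/80x_1 - 5/32x_2
  leading term x_1x_2: subtract (1/30)·f_1 from 1/15x_1x_2 - 5/8x_2^2 - 7/80x_1 - 5/32x_2 → -21/40x_2^2 - 7/80x_1 - 77/800x_2
  leading term x_2^2: subtract (7/20)·g_3 from -21/40x_2^2 - 7/80x_1 - 77/800x_2 → 0
  remainder 0.

S(f_1,g_4): lcm = x_1^2x_2. S = -3/2x_1x_2^2 - 3/8x_1x_2 + 15/16x_2^2.
  leading term x_1x_2^2: subtract (-3/4x_2)·f_1 from -3/2x_1x_2^2 - 3/8x_1x_2 + 15/16x_2^2 → -9/4x_2^3 - 3/8x_1x_2 - 33/80x_2^2
  leading term x_2^3: subtract (3/2x_2)·g_3 from -9/4x_2^3 - 3/8x_1x_2 - 33/80x_2^2 → 0
  remainder 0.

S(f_2,g_4): lcm = x_1^2x_2. S = 1/4x_1^2 - 1/10x_1x_2 + 15/16x_2^2.
  leading term x_1^2: subtract (-3/2)·g_4 from 1/4x_1^2 - 1/10x_1x_2 + 15/16x_2^2 → -1/10x_1x_2 + 15/16x_2^2 + 21/160x_1 + 15/64x_2
  leading term x_1x_2: subtract (-1/20)·f_1 from -1/10x_1x_2 + 15/16x_2^2 + 21/160x_1 + 15/64x_2 → 63/80x_2^2 + 21/160x_1 + 231/1600x_2
  leading term x_2^2: subtract (-21/40)·g_3 from 63/80x_2^2 + 21/160x_1 + 231/1600x_2 → 0
  remainder 0.

S(g_3,g_4): leading monomials are coprime, so the S-polynomial reduces to 0 (Buchberger's first criterion).
Every S-polynomial of the final basis reduces to 0, so we have a Gröbner basis.
Inter-reduce: drop elements whose leading term is divisible by another's, tail-reduce, and make monic.
Reduced Gröbner basis: {x_1^2 - 21/40x_1 - 15/16x_2, x_1x_2 + 1/4x_1 - 5/8x_2, x_2^2 + 1/6x_1 + 11/60x_2}.

Buchberger on the second generating set:
h_1 = -8x_1x_2 + 12x_2^2 + 36/5x_2, LT = x_1x_2.
h_2 = 88x_1x_2 + 22x_1 - 55x_2, LT = x_1x_2.

S(h_1,h_2): lcm = x_1x_2. S = -3/2x_2^2 - 1/4x_1 - 11/40x_2.
  leading term x_2^2: no divisor's leading term divides it; move -3/2x_2^2 to the remainder.
  leading term x_1: no divisor's leading term divides it; move -1/4x_1 to the remainder.
  leading term x_2: no divisor's leading term divides it; move -11/40x_2 to the remainder.
  remainder -3/2x_2^2 - 1/4x_1 - 11/40x_2 ≠ 0; add k_3 = -3/2x_2^2 - 1/4x_1 - 11/40x_2 to the basis.

S(h_1,k_3): lcm = x_1x_2^2. S = -3/2x_2^3 - 1/6x_1^2 - 11/60x_1x_2 - 9/10x_2^2.
  leading term x_2^3: subtract (x_2)·k_3 from -3/2x_2^3 - 1/6x_1^2 - 11/60x_1x_2 - 9/10x_2^2 → -1/6x_1^2 + 1/15x_1x_2 - 5/8x_2^2
  leading term x_1^2: no divisor's leading term divides it; move -1/6x_1^2 to the remainder.
  leading term x_1x_2: subtract (-1/120)·h_1 from 1/15x_1x_2 - 5/8x_2^2 → -21/40x_2^2 + 3/50x_2
  leading term x_2^2: subtract (7/20)·k_3 from -21/40x_2^2 + 3/50x_2 → 7/80x_1 + 5/32x_2
  leading term x_1: no divisor's leading term divides it; move 7/80x_1 to the remainder.
  leading term x_2: no divisor's leading term divides it; move 5/32x_2 to the remainder.
  remainder -1/6x_1^2 + 7/80x_1 + 5/32x_2 ≠ 0; add k_4 = -1/6x_1^2 + 7/80x_1 + 5/32x_2 to the basis.

S(h_2,k_3): lcm = x_1x_2^2. S = -1/6x_1^2 + 1/15x_1x_2 - 5/8x_2^2.
  leading term x_1^2: subtract (1)·k_4 from -1/6x_1^2 + 1/15x_1x_2 - 5/8x_2^2 → 1/15x_1x_2 - 5/8x_2^2 - 7/80x_1 - 5/32x_2
  leading term x_1x_2: subtract (-1/120)·h_1 from 1/15x_1x_2 - 5/8x_2^2 - 7/80x_1 - 5/32x_2 → -21/40x_2^2 - 7/80x_1 - 77/800x_2
  leading term x_2^2: subtract (7/20)·k_3 from -21/40x_2^2 - 7/80x_1 - 77/800x_2 → 0
  remainder 0.

S(h_1,k_4): lcm = x_1^2x_2. S = -3/2x_1x_2^2 - 3/8x_1x_2 + 15/16x_2^2.
  leading term x_1x_2^2: subtract (3/16x_2)·h_1 from -3/2x_1x_2^2 - 3/8x_1x_2 + 15/16x_2^2 → -9/4x_2^3 - 3/8x_1x_2 - 33/80x_2^2
  leading term x_2^3: subtract (3/2x_2)·k_3 from -9/4x_2^3 - 3/8x_1x_2 - 33/80x_2^2 → 0
  remainder 0.

S(h_2,k_4): lcm = x_1^2x_2. S = 1/4x_1^2 - 1/10x_1x_2 + 15/16x_2^2.
  leading term x_1^2: subtract (-3/2)·k_4 from 1/4x_1^2 - 1/10x_1x_2 + 15/16x_2^2 → -1/10x_1x_2 + 15/16x_2^2 + 21/160x_1 + 15/64x_2
  leading term x_1x_2: subtract (1/80)·h_1 from -1/10x_1x_2 + 15/16x_2^2 + 21/160x_1 + 15/64x_2 → 63/80x_2^2 + 21/160x_1 + 231/1600x_2
  leading term x_2^2: subtract (-21/40)·k_3 from 63/80x_2^2 + 21/160x_1 + 231/1600x_2 → 0
  remainder 0.

S(k_3,k_4): leading monomials are coprime, so the S-polynomial reduces to 0 (Buchberger's first criterion).
Every S-polynomial of the final basis reduces to 0, so we have a Gröbner basis.
Inter-reduce: drop elements whose leading term is divisible by another's, tail-reduce, and make monic.
Reduced Gröbner basis: {x_1^2 - 21/40x_1 - 15/16x_2, x_1x_2 + 1/4x_1 - 5/8x_2, x_2^2 + 1/6x_1 + 11/60x_2}.

These coincide, so the ideals are equal.
The choice of monomial ordering does not affect the verdict — as long as both bases are computed under the same ordering, their equality decides ideal equality.

Yes, the ideals are equal.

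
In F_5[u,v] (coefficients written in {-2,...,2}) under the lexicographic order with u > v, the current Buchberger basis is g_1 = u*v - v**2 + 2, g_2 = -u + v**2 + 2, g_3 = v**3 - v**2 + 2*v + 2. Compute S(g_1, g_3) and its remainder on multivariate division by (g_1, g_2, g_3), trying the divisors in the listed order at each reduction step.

lcm(LM(g_1), LM(g_3)) = u*v**3.
S = (lcm/LT(g_1))·g_1 − (lcm/LT(g_3))·g_3 = u*v**2 - 2*u*v - 2*u - v**4 + 2*v**2.
Reduce S modulo (g_1, g_2, g_3) in that order:
  leading term u*v**2: subtract (v)·g_1 from u*v**2 - 2*u*v - 2*u - v**4 + 2*v**2 → -2*u*v - 2*u - v**4 + v**3 + 2*v**2 - 2*v
  leading term u*v: subtract (-2)·g_1 from -2*u*v - 2*u - v**4 + v**3 + 2*v**2 - 2*v → -2*u - v**4 + v**3 - 2*v - 1
  leading term u: subtract (2)·g_2 from -2*u - v**4 + v**3 - 2*v - 1 → -v**4 + v**3 - 2*v**2 - 2*v
  leading term v**4: subtract (-v)·g_3 from -v**4 + v**3 - 2*v**2 - 2*v → 0
The remainder is 0, so this S-polynomial contributes no new basis element.

S(g_1, g_3) = u*v**2 - 2*u*v - 2*u - v**4 + 2*v**2; remainder on division = 0.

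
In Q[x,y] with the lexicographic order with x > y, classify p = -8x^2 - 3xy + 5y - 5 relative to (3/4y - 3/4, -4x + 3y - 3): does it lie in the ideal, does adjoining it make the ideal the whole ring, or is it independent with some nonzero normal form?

First compute the reduced Gröbner basis of I by Buchberger's algorithm.
f_1 = 3/4y - 3/4, LT = y.
f_2 = -4x + 3y - 3, LT = x.

The S-polynomials (S(f_1,f_2)) all reduce to 0 modulo the current basis, so we have a Gröbner basis.
Inter-reduce: drop elements whose leading term is divisible by another's, tail-reduce, and make monic.
Reduced Gröbner basis: {x, y - 1}.
Label its elements g_1 = x, g_2 = y - 1.

Reduce p = -8x^2 - 3xy + 5y - 5 modulo G:
  leading term x^2: subtract (-8x)·g_1 from -8x^2 - 3xy + 5y - 5 → -3xy + 5y - 5
  leading term xy: subtract (-3y)·g_1 from -3xy + 5y - 5 → 5y - 5
  leading term y: subtract (5)·g_2 from 5y - 5 → 0
  normal form = 0.
Since the normal form is 0, p ∈ I.

-8x^2 - 3xy + 5y - 5 lies in I (it reduces to 0).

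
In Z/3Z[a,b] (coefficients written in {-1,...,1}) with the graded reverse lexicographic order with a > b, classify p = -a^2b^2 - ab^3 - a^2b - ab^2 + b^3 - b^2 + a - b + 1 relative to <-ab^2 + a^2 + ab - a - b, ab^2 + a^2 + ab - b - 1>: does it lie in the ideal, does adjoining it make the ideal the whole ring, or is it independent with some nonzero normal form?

First compute the reduced Gröbner basis of I by Buchberger's algorithm.
f_1 = -ab^2 + a^2 + ab - a - b, LT = ab^2.
f_2 = ab^2 + a^2 + ab - b - 1, LT = ab^2.

S(f_1,f_2): lcm = ab^2. S = a^2 + ab + a - b + 1.
  leading term a^2: no divisor's leading term divides it; move a^2 to the remainder.
  leading term ab: no divisor's leading term divides it; move ab to the remainder.
  leading term a: no divisor's leading term divides it; move a to the remainder.
  leading term b: no divisor's leading term divides it; move -b to the remainder.
  leading term 1: no divisor's leading term divides it; move 1 to the remainder.
  remainder a^2 + ab + a - b + 1 ≠ 0; add h_3 = a^2 + ab + a - b + 1 to the basis.

S(f_1,h_3): lcm = a^2b^2. S = -ab^3 - a^3 - a^2b - ab^2 + b^3 + a^2 + ab - b^2.
  leading term ab^3: subtract (b)·f_1 from -ab^3 - a^3 - a^2b - ab^2 + b^3 + a^2 + ab - b^2 → -a^3 + a^2b + ab^2 + b^3 + a^2 - ab
  leading term a^3: subtract (-a)·h_3 from -a^3 + a^2b + ab^2 + b^3 + a^2 - ab → -a^2b + ab^2 + b^3 - a^2 + ab + a
  leading term a^2b: subtract (-b)·h_3 from -a^2b + ab^2 + b^3 - a^2 + ab + a → -ab^2 + b^3 - a^2 - ab - b^2 + a + b
  leading term ab^2: subtract (1)·f_1 from -ab^2 + b^3 - a^2 - ab - b^2 + a + b → b^3 + a^2 + ab - b^2 - a - b
  leading term b^3: no divisor's leading term divides it; move b^3 to the remainder.
  leading term a^2: subtract (1)·h_3 from a^2 + ab - b^2 - a - b → -b^2 + a - 1
  leading term b^2: no divisor's leading term divides it; move -b^2 to the remainder.
  leading term a: no divisor's leading term divides it; move a to the remainder.
  leading term 1: no divisor's leading term divides it; move -1 to the remainder.
  remainder b^3 - b^2 + a - 1 ≠ 0; add h_4 = b^3 - b^2 + a - 1 to the basis.

The other S-polynomials (S(f_2,h_3), S(f_1,h_4), S(f_2,h_4), S(h_3,h_4)) all reduce to 0 modulo the current basis, so we have a Gröbner basis.
Inter-reduce: drop elements whose leading term is divisible by another's, tail-reduce, and make monic.
Reduced Gröbner basis: {ab^2 - a + 1, b^3 - b^2 + a - 1, a^2 + ab + a - b + 1}.
Label its elements g_1 = ab^2 - a + 1, g_2 = b^3 - b^2 + a - 1, g_3 = a^2 + ab + a - b + 1.

Reduce p = -a^2b^2 - ab^3 - a^2b - ab^2 + b^3 - b^2 + a - b + 1 modulo G:
  leading term a^2b^2: subtract (-a)·g_1 from -a^2b^2 - ab^3 - a^2b - ab^2 + b^3 - b^2 + a - b + 1 → -ab^3 - a^2b - ab^2 + b^3 - a^2 - b^2 - a - b + 1
  leading term ab^3: subtract (-b)·g_1 from -ab^3 - a^2b - ab^2 + b^3 - a^2 - b^2 - a - b + 1 → -a^2b - ab^2 + b^3 - a^2 - ab - b^2 - a + 1
  leading term a^2b: subtract (-b)·g_3 from -a^2b - ab^2 + b^3 - a^2 - ab - b^2 - a + 1 → b^3 - a^2 + b^2 - a + b + 1
  leading term b^3: subtract (1)·g_2 from b^3 - a^2 + b^2 - a + b + 1 → -a^2 - b^2 + a + b - 1
  leading term a^2: subtract (-1)·g_3 from -a^2 - b^2 + a + b - 1 → ab - b^2 - a
  leading term ab: no divisor's leading term divides it; move ab to the remainder.
  leading term b^2: no divisor's leading term divides it; move -b^2 to the remainder.
  leading term a: no divisor's leading term divides it; move -a to the remainder.
  normal form = ab - b^2 - a.
The normal form is nonzero, so p ∉ I. Since p minus its normal form lies in I, I + (p) = I + (r) where r = ab - b^2 - a; decide whether this ideal is the whole ring.
Run Buchberger on G together with r (pairs among the g_i already reduce to 0 since G is a Gröbner basis):
g_1 = ab^2 - a + 1, LT = ab^2.
g_2 = b^3 - b^2 + a - 1, LT = b^3.
g_3 = a^2 + ab + a - b + 1, LT = a^2.
r = ab - b^2 - a, LT = ab.

S(g_1,r): lcm = ab^2. S = b^3 + ab - a + 1.
  leading term b^3: subtract (1)·g_2 from b^3 + ab - a + 1 → ab + b^2 + a - 1
  leading term ab: subtract (1)·r from ab + b^2 + a - 1 → -b^2 - a - 1
  leading term b^2: no divisor's leading term divides it; move -b^2 to the remainder.
  leading term a: no divisor's leading term divides it; move -a to the remainder.
  leading term 1: no divisor's leading term divides it; move -1 to the remainder.
  remainder -b^2 - a - 1 ≠ 0; add m_5 = -b^2 - a - 1 to the basis.

S(g_2,r): lcm = ab^3. S = b^4 + a^2 - a.
  leading term b^4: subtract (b)·g_2 from b^4 + a^2 - a → b^3 + a^2 - ab - a + b
  leading term b^3: subtract (1)·g_2 from b^3 + a^2 - ab - a + b → a^2 - ab + b^2 + a + b + 1
  leading term a^2: subtract (1)·g_3 from a^2 - ab + b^2 + a + b + 1 → ab + b^2 - b
  leading term ab: subtract (1)·r from ab + b^2 - b → -b^2 + a - b
  leading term b^2: subtract (1)·m_5 from -b^2 + a - b → -a - b + 1
  leading term a: no divisor's leading term divides it; move -a to the remainder.
  leading term b: no divisor's leading term divides it; move -b to the remainder.
  leading term 1: no divisor's leading term divides it; move 1 to the remainder.
  remainder -a - b + 1 ≠ 0; add m_6 = -a - b + 1 to the basis.

The other S-polynomials (S(g_1,g_2), S(g_1,g_3), S(g_2,g_3), S(g_3,r), S(g_1,m_5), S(g_2,m_5), S(g_3,m_5), S(r,m_5), S(g_1,m_6), S(g_2,m_6), S(g_3,m_6), S(r,m_6), S(m_5,m_6)) all reduce to 0 modulo the current basis, so we have a Gröbner basis.
Inter-reduce: drop elements whose leading term is divisible by another's, tail-reduce, and make monic.
Reduced Gröbner basis: {b^2 - b - 1, a + b - 1}.
The reduced Gröbner basis of I + (p) is {b^2 - b - 1, a + b - 1} ≠ {1}, a proper ideal, so the enlarged system stays consistent: p is independent of I, with normal form ab - b^2 - a.

Ideal membership is decidable via reduction modulo a Gröbner basis.

-a^2b^2 - ab^3 - a^2b - ab^2 + b^3 - b^2 + a - b + 1 is independent of I; its normal form modulo I is ab - b^2 - a.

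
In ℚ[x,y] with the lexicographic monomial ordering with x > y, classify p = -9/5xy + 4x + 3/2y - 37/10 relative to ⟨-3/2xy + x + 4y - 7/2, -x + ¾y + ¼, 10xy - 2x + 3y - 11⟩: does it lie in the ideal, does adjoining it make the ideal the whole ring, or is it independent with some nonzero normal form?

First compute the reduced Gröbner basis of I by Buchberger's algorithm.
f_1 = -3/2xy + x + 4y - 7/2, LT = xy.
f_2 = -x + ¾y + ¼, LT = x.
f_3 = 10xy - 2x + 3y - 11, LT = xy.

S(f_1,f_2): lcm = xy. S = -⅔x + ¾y² - 29/12y + 7/3.
  leading term x: subtract (⅔)·f_2 from -⅔x + ¾y² - 29/12y + 7/3 → ¾y² - 35/12y + 13/6
  leading term y²: no divisor's leading term divides it; move ¾y² to the remainder.
  leading term y: no divisor's leading term divides it; move -35/12y to the remainder.
  leading term 1: no divisor's leading term divides it; move 13/6 to the remainder.
  remainder ¾y² - 35/12y + 13/6 ≠ 0; add h_4 = ¾y² - 35/12y + 13/6 to the basis.

S(f_1,f_3): lcm = xy. S = -7/15x - 89/30y + 103/30.
  leading term x: subtract (7/15)·f_2 from -7/15x - 89/30y + 103/30 → -199/60y + 199/60
  leading term y: no divisor's leading term divides it; move -199/60y to the remainder.
  leading term 1: no divisor's leading term divides it; move 199/60 to the remainder.
  remainder -199/60y + 199/60 ≠ 0; add h_5 = -199/60y + 199/60 to the basis.

The other S-polynomials (S(f_2,f_3), S(f_1,h_4), S(f_2,h_4), S(f_3,h_4), S(f_1,h_5), S(f_2,h_5), S(f_3,h_5), S(h_4,h_5)) all reduce to 0 modulo the current basis, so we have a Gröbner basis.
Inter-reduce: drop elements whose leading term is divisible by another's, tail-reduce, and make monic.
Reduced Gröbner basis: {x - 1, y - 1}.
Label its elements g_1 = x - 1, g_2 = y - 1.

Reduce p = -9/5xy + 4x + 3/2y - 37/10 modulo G:
  leading term xy: subtract (-9/5y)·g_1 from -9/5xy + 4x + 3/2y - 37/10 → 4x - 3/10y - 37/10
  leading term x: subtract (4)·g_1 from 4x - 3/10y - 37/10 → -3/10y + 3/10
  leading term y: subtract (-3/10)·g_2 from -3/10y + 3/10 → 0
  normal form = 0.
Since the normal form is 0, p ∈ I.

The remainder on division by a Gröbner basis is unique — it is the normal form.

-9/5xy + 4x + 3/2y - 37/10 lies in I (it reduces to 0).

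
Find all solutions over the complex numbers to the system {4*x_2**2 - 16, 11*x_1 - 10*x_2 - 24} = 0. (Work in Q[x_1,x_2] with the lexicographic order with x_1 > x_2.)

Compute a lex Gröbner basis by Buchberger's algorithm.
f_1 = 4*x_2**2 - 16, LT = x_2**2.
f_2 = 11*x_1 - 10*x_2 - 24, LT = x_1.

The S-polynomials (S(f_1,f_2)) all reduce to 0 modulo the current basis, so we have a Gröbner basis.
Inter-reduce: drop elements whose leading term is divisible by another's, tail-reduce, and make monic.
Reduced Gröbner basis: {x_1 - 10/11*x_2 - 24/11, x_2**2 - 4}.

Elimination: the polynomial x_2**2 - 4 lies in the elimination ideal for x_2, so x_2 ∈ {-2, 2}. For each such x_2, the remaining basis elements (now univariate) give the rest of the solution.
  x_2 = -2: the earlier basis element becomes x_1 - 4/11 = 0, giving x_1 = 4/11 — point (4/11, -2).
  x_2 = 2: the earlier basis element becomes x_1 - 4 = 0, giving x_1 = 4 — point (4, 2).

{(4/11, -2), (4, 2)}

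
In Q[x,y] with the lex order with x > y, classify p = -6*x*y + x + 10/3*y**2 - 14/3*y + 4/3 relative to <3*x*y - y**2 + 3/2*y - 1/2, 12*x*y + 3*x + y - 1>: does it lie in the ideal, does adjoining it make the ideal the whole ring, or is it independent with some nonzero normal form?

First compute the reduced Gröbner basis of I by Buchberger's algorithm.
f_1 = 3*x*y - y**2 + 3/2*y - 1/2, LT = x*y.
f_2 = 12*x*y + 3*x + y - 1, LT = x*y.

S(f_1,f_2): lcm = x*y. S = -1/4*x - 1/3*y**2 + 5/12*y - 1/12.
  reduce S modulo (f_1, f_2):
  remainder -1/4*x - 1/3*y**2 + 5/12*y - 1/12 ≠ 0; add h_3 = -1/4*x - 1/3*y**2 + 5/12*y - 1/12 to the basis.

S(f_1,h_3): lcm = x*y. S = -4/3*y**3 + 4/3*y**2 + 1/6*y - 1/6.
  reduce S modulo (f_1, f_2, h_3):
  remainder -4/3*y**3 + 4/3*y**2 + 1/6*y - 1/6 ≠ 0; add h_4 = -4/3*y**3 + 4/3*y**2 + 1/6*y - 1/6 to the basis.

The other S-polynomials (S(f_2,h_3), S(f_1,h_4), S(f_2,h_4), S(h_3,h_4)) all reduce to 0 modulo the current basis, so we have a Gröbner basis.
Inter-reduce: drop elements whose leading term is divisible by another's, tail-reduce, and make monic.
Reduced Gröbner basis: {x + 4/3*y**2 - 5/3*y + 1/3, y**3 - y**2 - 1/8*y + 1/8}.
Label its elements g_1 = x + 4/3*y**2 - 5/3*y + 1/3, g_2 = y**3 - y**2 - 1/8*y + 1/8.

Reduce p = -6*x*y + x + 10/3*y**2 - 14/3*y + 4/3 modulo G:
  leading term x*y: subtract (-6*y)·g_1 from -6*x*y + x + 10/3*y**2 - 14/3*y + 4/3 → x + 8*y**3 - 20/3*y**2 - 8/3*y + 4/3
  leading term x: subtract (1)·g_1 from x + 8*y**3 - 20/3*y**2 - 8/3*y + 4/3 → 8*y**3 - 8*y**2 - y + 1
  leading term y**3: subtract (8)·g_2 from 8*y**3 - 8*y**2 - y + 1 → 0
  normal form = 0.
Since the normal form is 0, p ∈ I.

-6*x*y + x + 10/3*y**2 - 14/3*y + 4/3 lies in I (it reduces to 0).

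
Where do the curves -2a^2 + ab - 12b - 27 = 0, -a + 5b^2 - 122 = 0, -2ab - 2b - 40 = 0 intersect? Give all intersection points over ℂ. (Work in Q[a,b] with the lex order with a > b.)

Compute a lex Gröbner basis by Buchberger's algorithm.
f_1 = -2a^2 + ab - 12b - 27, LT = a^2.
f_2 = -a + 5b^2 - 122, LT = a.
f_3 = -2ab - 2b - 40, LT = ab.

S(f_1,f_2): lcm = a^2. S = 5ab^2 - 1/2ab - 122a + 6b + 27/2.
  reduce S modulo (f_1, f_2, f_3):
  remainder 25b^4 - 5/2b^3 - 1220b^2 + 67b + 29795/2 ≠ 0; add h_4 = 25b^4 - 5/2b^3 - 1220b^2 + 67b + 29795/2 to the basis.

S(f_1,f_3): lcm = a^2b. S = -1/2ab^2 - ab - 20a + 6b^2 + 27/2b.
  reduce S modulo (f_1, f_2, f_3, h_4):
  remainder -21/4b^3 - 155b^2 + 711/5b + 15719/4 ≠ 0; add h_5 = -21/4b^3 - 155b^2 + 711/5b + 15719/4 to the basis.

S(f_2,f_3): lcm = ab. S = -5b^3 + 121b - 20.
  reduce S modulo (f_1, f_2, f_3, h_4, h_5):
  remainder 3100/21b^2 - 101/7b - 79015/21 ≠ 0; add h_6 = 3100/21b^2 - 101/7b - 79015/21 to the basis.

S(f_3,h_4): lcm = ab^4. S = 1/10ab^3 + 244/5ab^2 - 67/25ab - 5959/10a + b^4 + 20b^3.
  reduce S modulo (f_1, f_2, f_3, h_4, h_5, h_6):
  remainder 22190687/31000b + 22190687/6200 ≠ 0; add h_7 = 22190687/31000b + 22190687/6200 to the basis.

The other S-polynomials (S(f_1,h_4), S(f_2,h_4), S(f_1,h_5), S(f_2,h_5), S(f_3,h_5), S(h_4,h_5), S(f_1,h_6), S(f_2,h_6), S(f_3,h_6), S(h_4,h_6), S(h_5,h_6), S(f_1,h_7), S(f_2,h_7), S(f_3,h_7), S(h_4,h_7), S(h_5,h_7), S(h_6,h_7)) all reduce to 0 modulo the current basis, so we have a Gröbner basis.
Inter-reduce: drop elements whose leading term is divisible by another's, tail-reduce, and make monic.
Reduced Gröbner basis: {a - 3, b + 5}.

A lex Gröbner basis eliminates variables successively. Here b + 5 depends only on b, with roots {-5}; lifting each root through the earlier basis elements recovers the full solutions.
  b = -5: the earlier basis element becomes a - 3 = 0, giving a = 3 — point (3, -5).

{(3, -5)}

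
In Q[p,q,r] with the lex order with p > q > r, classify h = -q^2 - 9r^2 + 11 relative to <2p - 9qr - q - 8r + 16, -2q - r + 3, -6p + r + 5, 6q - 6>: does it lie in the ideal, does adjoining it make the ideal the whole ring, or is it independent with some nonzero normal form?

Adjoining -q^2 - 9r^2 + 11 makes the ideal the whole ring: the system is inconsistent.

First compute the reduced Gröbner basis of I by Buchberger's algorithm.
f_1 = 2p - 9qr - q - 8r + 16, LT = p.
f_2 = -2q - r + 3, LT = q.
f_3 = -6p + r + 5, LT = p.
f_4 = 6q - 6, LT = q.

S(f_1,f_3): lcm = p. S = -9/2qr - 1/2q - 23/6r + 53/6.
  reduce S modulo (f_1, f_2, f_3, f_4):
  remainder 9/4r^2 - 31/3r + 97/12 ≠ 0; add k_5 = 9/4r^2 - 31/3r + 97/12 to the basis.

S(f_2,f_4): lcm = q. S = 1/2r - 1/2.
  reduce S modulo (f_1, f_2, f_3, f_4, k_5):
  remainder 1/2r - 1/2 ≠ 0; add k_6 = 1/2r - 1/2 to the basis.

The other S-polynomials (S(f_1,f_2), S(f_1,f_4), S(f_2,f_3), S(f_3,f_4), S(f_1,k_5), S(f_2,k_5), S(f_3,k_5), S(f_4,k_5), S(f_1,k_6), S(f_2,k_6), S(f_3,k_6), S(f_4,k_6), S(k_5,k_6)) all reduce to 0 modulo the current basis, so we have a Gröbner basis.
Inter-reduce: drop elements whose leading term is divisible by another's, tail-reduce, and make monic.
Reduced Gröbner basis: {p - 1, q - 1, r - 1}.
Label its elements g_1 = p - 1, g_2 = q - 1, g_3 = r - 1.

Reduce h = -q^2 - 9r^2 + 11 modulo G:
  leading term q^2: subtract (-q)·g_2 from -q^2 - 9r^2 + 11 → -q - 9r^2 + 11
  leading term q: subtract (-1)·g_2 from -q - 9r^2 + 11 → -9r^2 + 10
  leading term r^2: subtract (-9r)·g_3 from -9r^2 + 10 → -9r + 10
  leading term r: subtract (-9)·g_3 from -9r + 10 → 1
  leading term 1: no divisor's leading term divides it; move 1 to the remainder.
  normal form = 1.
The normal form is nonzero, so h ∉ I. Since h minus its normal form lies in I, I + (h) = I + (n) where n = 1; decide whether this ideal is the whole ring.
Here n = 1 is a nonzero constant, hence a unit: 1 ∈ I + (h), the Gröbner basis of I + (h) is {1}, and the enlarged system has no common solution — adjoining h is inconsistent.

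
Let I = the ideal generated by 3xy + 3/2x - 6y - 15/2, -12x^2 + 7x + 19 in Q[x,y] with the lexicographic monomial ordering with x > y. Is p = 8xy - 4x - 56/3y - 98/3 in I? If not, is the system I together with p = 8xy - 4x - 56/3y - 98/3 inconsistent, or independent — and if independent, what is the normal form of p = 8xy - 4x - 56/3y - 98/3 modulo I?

First compute the reduced Gröbner basis of I by Buchberger's algorithm.
f_1 = 3xy + 3/2x - 6y - 15/2, LT = xy.
f_2 = -12x^2 + 7x + 19, LT = x^2.

S(f_1,f_2): lcm = x^2y. S = 1/2x^2 - 17/12xy - 5/2x + 19/12y.
  leading term x^2: subtract (-1/24)·f_2 from 1/2x^2 - 17/12xy - 5/2x + 19/12y → -17/12xy - 53/24x + 19/12y + 19/24
  leading term xy: subtract (-17/36)·f_1 from -17/12xy - 53/24x + 19/12y + 19/24 → -3/2x - 5/4y - 11/4
  leading term x: no divisor's leading term divides it; move -3/2x to the remainder.
  leading term y: no divisor's leading term divides it; move -5/4y to the remainder.
  leading term 1: no divisor's leading term divides it; move -11/4 to the remainder.
  remainder -3/2x - 5/4y - 11/4 ≠ 0; add h_3 = -3/2x - 5/4y - 11/4 to the basis.

S(f_1,h_3): lcm = xy. S = 1/2x - 5/6y^2 - 23/6y - 5/2.
  leading term x: subtract (-1/3)·h_3 from 1/2x - 5/6y^2 - 23/6y - 5/2 → -5/6y^2 - 17/4y - 41/12
  leading term y^2: no divisor's leading term divides it; move -5/6y^2 to the remainder.
  leading term y: no divisor's leading term divides it; move -17/4y to the remainder.
  leading term 1: no divisor's leading term divides it; move -41/12 to the remainder.
  remainder -5/6y^2 - 17/4y - 41/12 ≠ 0; add h_4 = -5/6y^2 - 17/4y - 41/12 to the basis.

The other S-polynomials (S(f_2,h_3), S(f_1,h_4), S(f_2,h_4), S(h_3,h_4)) all reduce to 0 modulo the current basis, so we have a Gröbner basis.
Inter-reduce: drop elements whose leading term is divisible by another's, tail-reduce, and make monic.
Reduced Gröbner basis: {x + 5/6y + 11/6, y^2 + 51/10y + 41/10}.
Label its elements g_1 = x + 5/6y + 11/6, g_2 = y^2 + 51/10y + 41/10.

Reduce p = 8xy - 4x - 56/3y - 98/3 modulo G:
  leading term xy: subtract (8y)·g_1 from 8xy - 4x - 56/3y - 98/3 → -4x - 20/3y^2 - 100/3y - 98/3
  leading term x: subtract (-4)·g_1 from -4x - 20/3y^2 - 100/3y - 98/3 → -20/3y^2 - 30y - 76/3
  leading term y^2: subtract (-20/3)·g_2 from -20/3y^2 - 30y - 76/3 → 4y + 2
  leading term y: no divisor's leading term divides it; move 4y to the remainder.
  leading term 1: no divisor's leading term divides it; move 2 to the remainder.
  normal form = 4y + 2.
The normal form is nonzero, so p ∉ I. Since p minus its normal form lies in I, I + (p) = I + (r) where r = 4y + 2; decide whether this ideal is the whole ring.
Run Buchberger on G together with r (pairs among the g_i already reduce to 0 since G is a Gröbner basis):
g_1 = x + 5/6y + 11/6, LT = x.
g_2 = y^2 + 51/10y + 41/10, LT = y^2.
r = 4y + 2, LT = y.

S(g_2,r): lcm = y^2. S = 23/5y + 41/10.
  leading term y: subtract (23/20)·r from 23/5y + 41/10 → 9/5
  leading term 1: no divisor's leading term divides it; move 9/5 to the remainder.
  remainder 9/5 ≠ 0; add m_4 = 9/5 to the basis.

The other S-polynomials (S(g_1,g_2), S(g_1,r), S(g_1,m_4), S(g_2,m_4), S(r,m_4)) all reduce to 0 modulo the current basis, so we have a Gröbner basis.
Inter-reduce: drop elements whose leading term is divisible by another's, tail-reduce, and make monic.
Reduced Gröbner basis: {1}.
The reduced Gröbner basis of I + (p) is {1}: the ideal is the whole ring, so the enlarged system has no common solution — adjoining p is inconsistent.

Adjoining 8xy - 4x - 56/3y - 98/3 makes the ideal the whole ring: the system is inconsistent.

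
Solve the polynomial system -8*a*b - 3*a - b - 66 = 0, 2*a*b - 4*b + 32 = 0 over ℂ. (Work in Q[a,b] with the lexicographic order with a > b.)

Compute a lex Gröbner basis by Buchberger's algorithm.
f_1 = -8*a*b - 3*a - b - 66, LT = a*b.
f_2 = 2*a*b - 4*b + 32, LT = a*b.

S(f_1,f_2): lcm = a*b. S = 3/8*a + 17/8*b - 31/4.
  leading term a: no divisor's leading term divides it; move 3/8*a to the remainder.
  leading term b: no divisor's leading term divides it; move 17/8*b to the remainder.
  leading term 1: no divisor's leading term divides it; move -31/4 to the remainder.
  remainder 3/8*a + 17/8*b - 31/4 ≠ 0; add h_3 = 3/8*a + 17/8*b - 31/4 to the basis.

S(f_1,h_3): lcm = a*b. S = 3/8*a - 17/3*b**2 + 499/24*b + 33/4.
  leading term a: subtract (1)·h_3 from 3/8*a - 17/3*b**2 + 499/24*b + 33/4 → -17/3*b**2 + 56/3*b + 16
  leading term b**2: no divisor's leading term divides it; move -17/3*b**2 to the remainder.
  leading term b: no divisor's leading term divides it; move 56/3*b to the remainder.
  leading term 1: no divisor's leading term divides it; move 16 to the remainder.
  remainder -17/3*b**2 + 56/3*b + 16 ≠ 0; add h_4 = -17/3*b**2 + 56/3*b + 16 to the basis.

S(f_2,h_3): lcm = a*b. S = -17/3*b**2 + 56/3*b + 16.
  leading term b**2: subtract (1)·h_4 from -17/3*b**2 + 56/3*b + 16 → 0
  remainder 0.

S(f_1,h_4): lcm = a*b**2. S = 499/136*a*b + 48/17*a + 1/8*b**2 + 33/4*b.
  leading term a*b: subtract (-499/1088)·f_1 from 499/136*a*b + 48/17*a + 1/8*b**2 + 33/4*b → 1575/1088*a + 1/8*b**2 + 8477/1088*b - 16467/544
  leading term a: subtract (525/136)·h_3 from 1575/1088*a + 1/8*b**2 + 8477/1088*b - 16467/544 → 1/8*b**2 - 7/17*b - 6/17
  leading term b**2: subtract (-3/136)·h_4 from 1/8*b**2 - 7/17*b - 6/17 → 0
  remainder 0.

S(f_2,h_4): lcm = a*b**2. S = 56/17*a*b + 48/17*a - 2*b**2 + 16*b.
  leading term a*b: subtract (-7/17)·f_1 from 56/17*a*b + 48/17*a - 2*b**2 + 16*b → 27/17*a - 2*b**2 + 265/17*b - 462/17
  leading term a: subtract (72/17)·h_3 from 27/17*a - 2*b**2 + 265/17*b - 462/17 → -2*b**2 + 112/17*b + 96/17
  leading term b**2: subtract (6/17)·h_4 from -2*b**2 + 112/17*b + 96/17 → 0
  remainder 0.

S(h_3,h_4): leading monomials are coprime, so the S-polynomial reduces to 0 (Buchberger's first criterion).
Every S-polynomial of the final basis reduces to 0, so we have a Gröbner basis.
Inter-reduce: drop elements whose leading term is divisible by another's, tail-reduce, and make monic.
Reduced Gröbner basis: {a + 17/3*b - 62/3, b**2 - 56/17*b - 48/17}.

Elimination: the polynomial b**2 - 56/17*b - 48/17 lies in the elimination ideal for b, so b ∈ {-12/17, 4}. For each such b, the remaining basis elements (now univariate) give the rest of the solution.
  b = -12/17: the earlier basis element becomes a - 74/3 = 0, giving a = 74/3 — point (74/3, -12/17).
  b = 4: the earlier basis element becomes a + 2 = 0, giving a = -2 — point (-2, 4).
Substituting each solution back into the original system confirms all equations vanish.

{(74/3, -12/17), (-2, 4)}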